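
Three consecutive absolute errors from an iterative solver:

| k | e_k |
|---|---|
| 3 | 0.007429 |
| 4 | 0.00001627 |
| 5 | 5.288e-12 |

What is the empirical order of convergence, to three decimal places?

2.440

p ≈ ln(e_5/e_4) / ln(e_4/e_3)
  = ln(5.288e-12/0.00001627) / ln(0.00001627/0.007429)
  = ln(3.25015e-07) / ln(0.00219007)
  = -14.939395 / -6.123822 ≈ 2.439554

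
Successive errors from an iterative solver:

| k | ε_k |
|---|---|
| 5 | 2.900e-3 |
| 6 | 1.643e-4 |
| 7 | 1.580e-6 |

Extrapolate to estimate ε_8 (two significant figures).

First estimate the order: p ≈ ln(ε_7/ε_6) / ln(ε_6/ε_5) = ln(1.580e-6/1.643e-4)/ln(1.643e-4/2.900e-3) = ln(0.00961656)/ln(0.0566552) ≈ 1.6178.
Then ε_8 ≈ ε_7·(ε_7/ε_6)^p = 1.580e-6·(0.00961656)^1.6178 = 1.580e-6·0.000545669 ≈ 8.622e-10.

8.6e-10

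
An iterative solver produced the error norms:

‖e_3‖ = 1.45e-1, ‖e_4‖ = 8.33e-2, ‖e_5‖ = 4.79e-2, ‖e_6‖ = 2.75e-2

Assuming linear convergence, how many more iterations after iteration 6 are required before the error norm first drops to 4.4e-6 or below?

16

Rate ρ ≈ ‖e_6‖/‖e_5‖ = 2.75e-2/4.79e-2 = 0.5741.
After j more steps, ‖e_{6+j}‖ ≈ 2.75e-2·ρ^j; need ρ^j ≤ 4.4e-6/2.75e-2 = 0.00016.
j ≥ ln(0.00016)/ln(0.5741) = -8.7403/-0.55495 = 15.750.
So 16 more iterations are needed.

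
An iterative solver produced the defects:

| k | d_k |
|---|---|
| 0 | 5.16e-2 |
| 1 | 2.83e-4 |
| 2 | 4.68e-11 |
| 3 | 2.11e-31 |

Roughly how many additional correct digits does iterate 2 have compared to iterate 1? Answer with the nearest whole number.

7

Digits gained ≈ log₁₀(d_1/d_2) = log₁₀(2.83e-4/4.68e-11) = log₁₀(6.04701e+06) ≈ 6.782.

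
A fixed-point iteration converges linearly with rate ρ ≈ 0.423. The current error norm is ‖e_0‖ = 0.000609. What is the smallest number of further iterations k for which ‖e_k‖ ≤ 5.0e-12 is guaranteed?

22

After k steps, ‖e_k‖ ≈ 0.000609·0.423^k.
Need 0.423^k ≤ 5.0e-12/0.000609 = 8.21018e-09.
k ≥ ln(8.21018e-09)/ln(0.423) = -18.6179/-0.86038 = 21.639.
Smallest integer k = 22.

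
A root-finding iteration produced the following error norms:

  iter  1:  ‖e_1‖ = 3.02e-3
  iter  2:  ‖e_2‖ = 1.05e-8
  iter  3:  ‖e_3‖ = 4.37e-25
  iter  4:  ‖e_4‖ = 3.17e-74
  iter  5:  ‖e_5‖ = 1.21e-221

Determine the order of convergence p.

Consecutive ratios: ‖e_5‖/‖e_4‖ = 1.21e-221/3.17e-74 = 3.81703e-148, ‖e_4‖/‖e_3‖ = 3.17e-74/4.37e-25 = 7.254e-50.
p ≈ ln(3.81703e-148)/ln(7.254e-50) = -339.4431/-113.1477 ≈ 3.00.
So the convergence is cubic (order 3).

3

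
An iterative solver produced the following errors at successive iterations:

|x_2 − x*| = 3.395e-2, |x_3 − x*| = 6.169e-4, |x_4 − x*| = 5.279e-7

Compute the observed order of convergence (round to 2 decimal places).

p ≈ ln(|x_4 − x*|/|x_3 − x*|) / ln(|x_3 − x*|/|x_2 − x*|)
  = ln(5.279e-7/6.169e-4) / ln(6.169e-4/3.395e-2)
  = ln(0.00085573) / ln(0.0181708)
  = -7.06356 / -4.00794 ≈ 1.76239

1.76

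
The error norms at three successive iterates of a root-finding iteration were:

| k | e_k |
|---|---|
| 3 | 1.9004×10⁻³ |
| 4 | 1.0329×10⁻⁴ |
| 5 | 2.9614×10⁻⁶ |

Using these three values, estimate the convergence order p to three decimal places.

p ≈ ln(e_5/e_4) / ln(e_4/e_3)
  = ln(2.9614×10⁻⁶/1.0329×10⁻⁴) / ln(1.0329×10⁻⁴/1.9004×10⁻³)
  = ln(0.0286707) / ln(0.0543517)
  = -3.551880 / -2.912279 ≈ 1.219622

1.220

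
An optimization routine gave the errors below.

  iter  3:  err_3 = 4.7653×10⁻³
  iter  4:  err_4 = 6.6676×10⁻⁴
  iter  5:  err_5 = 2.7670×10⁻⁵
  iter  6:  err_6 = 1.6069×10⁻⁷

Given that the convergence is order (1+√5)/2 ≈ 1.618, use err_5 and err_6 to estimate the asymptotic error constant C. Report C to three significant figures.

3.81

C ≈ err_6 / err_5^1.618
  = 1.6069×10⁻⁷ / (2.7670×10⁻⁵)^1.618
  = 1.6069×10⁻⁷ / 4.21862e-08 ≈ 3.8091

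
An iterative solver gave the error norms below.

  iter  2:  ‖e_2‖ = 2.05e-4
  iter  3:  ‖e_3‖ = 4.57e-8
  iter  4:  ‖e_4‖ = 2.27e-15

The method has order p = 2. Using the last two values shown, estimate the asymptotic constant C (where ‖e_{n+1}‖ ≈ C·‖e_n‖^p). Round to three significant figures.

C ≈ ‖e_4‖ / ‖e_3‖^2
  = 2.27e-15 / (4.57e-8)^2
  = 2.27e-15 / 2.08849e-15 ≈ 1.0869

1.09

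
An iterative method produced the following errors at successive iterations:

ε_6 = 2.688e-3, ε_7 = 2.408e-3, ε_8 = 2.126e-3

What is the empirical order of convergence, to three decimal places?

p ≈ ln(ε_8/ε_7) / ln(ε_7/ε_6)
  = ln(2.126e-3/2.408e-3) / ln(2.408e-3/2.688e-3)
  = ln(0.88289) / ln(0.895833)
  = -0.124555 / -0.110001 ≈ 1.132308

1.132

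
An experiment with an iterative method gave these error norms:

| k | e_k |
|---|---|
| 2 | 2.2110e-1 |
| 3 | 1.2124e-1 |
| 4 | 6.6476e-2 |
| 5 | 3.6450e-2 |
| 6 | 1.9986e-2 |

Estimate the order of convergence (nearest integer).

1

Consecutive ratios: e_6/e_5 = 1.9986e-2/3.6450e-2 = 0.548313, e_5/e_4 = 3.6450e-2/6.6476e-2 = 0.548318.
p ≈ ln(0.548313)/ln(0.548318) = -0.6009/-0.6009 ≈ 1.00.
So the convergence is linear (order 1).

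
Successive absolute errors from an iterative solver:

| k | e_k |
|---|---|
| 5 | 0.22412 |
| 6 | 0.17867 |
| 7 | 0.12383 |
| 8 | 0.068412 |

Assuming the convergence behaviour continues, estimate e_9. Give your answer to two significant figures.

First estimate the order: p ≈ ln(e_8/e_7) / ln(e_7/e_6) = ln(0.068412/0.12383)/ln(0.12383/0.17867) = ln(0.552467)/ln(0.693065) ≈ 1.6184.
Then e_9 ≈ e_8·(e_8/e_7)^p = 0.068412·(0.552467)^1.6184 = 0.068412·0.382779 ≈ 0.02619.

2.6e-2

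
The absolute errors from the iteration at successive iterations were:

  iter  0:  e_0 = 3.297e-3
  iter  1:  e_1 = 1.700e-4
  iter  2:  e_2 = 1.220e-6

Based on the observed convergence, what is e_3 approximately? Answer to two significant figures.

First estimate the order: p ≈ ln(e_2/e_1) / ln(e_1/e_0) = ln(1.220e-6/1.700e-4)/ln(1.700e-4/3.297e-3) = ln(0.00717647)/ln(0.051562) ≈ 1.6651.
Then e_3 ≈ e_2·(e_2/e_1)^p = 1.220e-6·(0.00717647)^1.6651 = 1.220e-6·0.000269077 ≈ 3.283e-10.

3.3e-10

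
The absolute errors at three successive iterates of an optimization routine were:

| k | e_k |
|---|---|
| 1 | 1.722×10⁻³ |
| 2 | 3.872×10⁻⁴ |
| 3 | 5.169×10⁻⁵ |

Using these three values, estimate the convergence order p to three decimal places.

1.349

p ≈ ln(e_3/e_2) / ln(e_2/e_1)
  = ln(5.169×10⁻⁵/3.872×10⁻⁴) / ln(3.872×10⁻⁴/1.722×10⁻³)
  = ln(0.133497) / ln(0.224855)
  = -2.013676 / -1.492300 ≈ 1.349377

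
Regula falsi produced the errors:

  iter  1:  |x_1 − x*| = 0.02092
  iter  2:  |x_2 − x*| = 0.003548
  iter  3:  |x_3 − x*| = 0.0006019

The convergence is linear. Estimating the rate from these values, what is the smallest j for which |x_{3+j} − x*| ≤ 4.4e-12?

11

Rate ρ ≈ |x_3 − x*|/|x_2 − x*| = 0.0006019/0.003548 = 0.1696.
After j more steps, |x_{3+j} − x*| ≈ 0.0006019·ρ^j; need ρ^j ≤ 4.4e-12/0.0006019 = 7.31018e-09.
j ≥ ln(7.31018e-09)/ln(0.1696) = -18.7340/-1.77431 = 10.558.
So 11 more iterations are needed.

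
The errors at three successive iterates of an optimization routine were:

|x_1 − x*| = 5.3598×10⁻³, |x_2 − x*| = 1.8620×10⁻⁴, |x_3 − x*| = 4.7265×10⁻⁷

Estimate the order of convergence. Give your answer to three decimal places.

p ≈ ln(|x_3 − x*|/|x_2 − x*|) / ln(|x_2 − x*|/|x_1 − x*|)
  = ln(4.7265×10⁻⁷/1.8620×10⁻⁴) / ln(1.8620×10⁻⁴/5.3598×10⁻³)
  = ln(0.0025384) / ln(0.0347401)
  = -5.976221 / -3.359861 ≈ 1.778711

1.779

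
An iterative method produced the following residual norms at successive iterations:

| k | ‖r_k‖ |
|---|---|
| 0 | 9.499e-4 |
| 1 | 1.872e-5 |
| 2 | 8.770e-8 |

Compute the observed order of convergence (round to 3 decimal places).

p ≈ ln(‖r_2‖/‖r_1‖) / ln(‖r_1‖/‖r_0‖)
  = ln(8.770e-8/1.872e-5) / ln(1.872e-5/9.499e-4)
  = ln(0.00468483) / ln(0.0197073)
  = -5.363426 / -3.926766 ≈ 1.365863

1.366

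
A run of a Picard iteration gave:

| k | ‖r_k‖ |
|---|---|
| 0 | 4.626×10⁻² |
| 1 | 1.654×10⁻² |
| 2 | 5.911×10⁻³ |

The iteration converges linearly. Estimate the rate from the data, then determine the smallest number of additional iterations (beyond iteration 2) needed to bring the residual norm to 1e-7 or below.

11

Rate ρ ≈ ‖r_2‖/‖r_1‖ = 5.911×10⁻³/1.654×10⁻² = 0.3574.
After j more steps, ‖r_{2+j}‖ ≈ 5.911×10⁻³·ρ^j; need ρ^j ≤ 1e-7/5.911×10⁻³ = 1.69176e-05.
j ≥ ln(1.69176e-05)/ln(0.3574) = -10.9872/-1.02890 = 10.679.
So 11 more iterations are needed.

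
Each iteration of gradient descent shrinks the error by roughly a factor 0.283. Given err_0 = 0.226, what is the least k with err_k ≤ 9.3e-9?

After k steps, err_k ≈ 0.226·0.283^k.
Need 0.283^k ≤ 9.3e-9/0.226 = 4.11504e-08.
k ≥ ln(4.11504e-08)/ln(0.283) = -17.0060/-1.26231 = 13.472.
Smallest integer k = 14.

14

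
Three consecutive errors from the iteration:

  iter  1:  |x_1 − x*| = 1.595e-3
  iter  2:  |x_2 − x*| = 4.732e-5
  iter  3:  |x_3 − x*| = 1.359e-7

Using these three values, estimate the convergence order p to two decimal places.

p ≈ ln(|x_3 − x*|/|x_2 − x*|) / ln(|x_2 − x*|/|x_1 − x*|)
  = ln(1.359e-7/4.732e-5) / ln(4.732e-5/1.595e-3)
  = ln(0.00287194) / ln(0.0296677)
  = -5.85277 / -3.51770 ≈ 1.66381

1.66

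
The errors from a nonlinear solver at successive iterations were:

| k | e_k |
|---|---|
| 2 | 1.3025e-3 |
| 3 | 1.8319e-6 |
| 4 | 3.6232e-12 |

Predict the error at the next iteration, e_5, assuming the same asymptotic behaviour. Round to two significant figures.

First estimate the order: p ≈ ln(e_4/e_3) / ln(e_3/e_2) = ln(3.6232e-12/1.8319e-6)/ln(1.8319e-6/1.3025e-3) = ln(1.97784e-06)/ln(0.00140645) ≈ 2.0000.
Then e_5 ≈ e_4·(e_4/e_3)^p = 3.6232e-12·(1.97784e-06)^2.0000 = 3.6232e-12·3.91185e-12 ≈ 1.417e-23.

1.4e-23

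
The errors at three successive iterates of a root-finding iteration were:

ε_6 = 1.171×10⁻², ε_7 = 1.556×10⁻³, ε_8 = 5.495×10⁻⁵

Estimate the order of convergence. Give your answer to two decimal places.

1.66

p ≈ ln(ε_8/ε_7) / ln(ε_7/ε_6)
  = ln(5.495×10⁻⁵/1.556×10⁻³) / ln(1.556×10⁻³/1.171×10⁻²)
  = ln(0.0353149) / ln(0.132878)
  = -3.34345 / -2.01832 ≈ 1.65655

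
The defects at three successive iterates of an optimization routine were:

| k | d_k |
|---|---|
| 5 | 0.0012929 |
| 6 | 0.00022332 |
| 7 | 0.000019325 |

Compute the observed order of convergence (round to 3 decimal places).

1.394

p ≈ ln(d_7/d_6) / ln(d_6/d_5)
  = ln(0.000019325/0.00022332) / ln(0.00022332/0.0012929)
  = ln(0.086535) / ln(0.172728)
  = -2.447206 / -1.756037 ≈ 1.393596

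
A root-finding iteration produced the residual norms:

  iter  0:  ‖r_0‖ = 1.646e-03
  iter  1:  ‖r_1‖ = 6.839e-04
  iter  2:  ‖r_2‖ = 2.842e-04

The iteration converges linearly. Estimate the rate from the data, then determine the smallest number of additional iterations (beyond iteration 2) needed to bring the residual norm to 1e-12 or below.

Rate ρ ≈ ‖r_2‖/‖r_1‖ = 2.842e-04/6.839e-04 = 0.4156.
After j more steps, ‖r_{2+j}‖ ≈ 2.842e-04·ρ^j; need ρ^j ≤ 1e-12/2.842e-04 = 3.51865e-09.
j ≥ ln(3.51865e-09)/ln(0.4156) = -19.4652/-0.87803 = 22.169.
So 23 more iterations are needed.

23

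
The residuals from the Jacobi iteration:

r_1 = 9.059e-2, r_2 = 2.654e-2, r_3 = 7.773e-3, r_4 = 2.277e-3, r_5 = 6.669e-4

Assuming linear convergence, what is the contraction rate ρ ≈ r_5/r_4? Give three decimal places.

ρ ≈ r_5/r_4 = 6.669e-4/2.277e-3 = 0.29289

0.293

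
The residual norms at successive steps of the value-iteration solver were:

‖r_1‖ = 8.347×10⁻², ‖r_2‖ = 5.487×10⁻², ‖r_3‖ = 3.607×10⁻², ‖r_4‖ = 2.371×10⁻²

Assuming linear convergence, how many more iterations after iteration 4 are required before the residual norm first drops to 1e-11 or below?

Rate ρ ≈ ‖r_4‖/‖r_3‖ = 2.371×10⁻²/3.607×10⁻² = 0.6573.
After j more steps, ‖r_{4+j}‖ ≈ 2.371×10⁻²·ρ^j; need ρ^j ≤ 1e-11/2.371×10⁻² = 4.21763e-10.
j ≥ ln(4.21763e-10)/ln(0.6573) = -21.5866/-0.41961 = 51.444.
So 52 more iterations are needed.

52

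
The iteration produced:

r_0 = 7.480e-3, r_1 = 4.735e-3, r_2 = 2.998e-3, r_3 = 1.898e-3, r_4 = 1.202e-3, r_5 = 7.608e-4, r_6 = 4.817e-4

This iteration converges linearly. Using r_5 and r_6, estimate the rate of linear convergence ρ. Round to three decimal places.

ρ ≈ r_6/r_5 = 4.817e-4/7.608e-4 = 0.63315

0.633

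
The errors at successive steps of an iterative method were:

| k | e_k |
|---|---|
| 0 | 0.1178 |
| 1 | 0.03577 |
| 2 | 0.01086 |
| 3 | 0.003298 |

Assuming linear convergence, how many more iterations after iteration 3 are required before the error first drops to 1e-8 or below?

11

Rate ρ ≈ e_3/e_2 = 0.003298/0.01086 = 0.3037.
After j more steps, e_{3+j} ≈ 0.003298·ρ^j; need ρ^j ≤ 1e-8/0.003298 = 3.03214e-06.
j ≥ ln(3.03214e-06)/ln(0.3037) = -12.7062/-1.19171 = 10.662.
So 11 more iterations are needed.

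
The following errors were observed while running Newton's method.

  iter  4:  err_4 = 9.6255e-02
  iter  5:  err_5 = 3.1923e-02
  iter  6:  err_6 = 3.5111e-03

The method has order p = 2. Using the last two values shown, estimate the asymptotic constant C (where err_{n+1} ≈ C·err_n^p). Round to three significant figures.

C ≈ err_6 / err_5^2
  = 3.5111e-03 / (3.1923e-02)^2
  = 3.5111e-03 / 0.00101908 ≈ 3.4454

3.45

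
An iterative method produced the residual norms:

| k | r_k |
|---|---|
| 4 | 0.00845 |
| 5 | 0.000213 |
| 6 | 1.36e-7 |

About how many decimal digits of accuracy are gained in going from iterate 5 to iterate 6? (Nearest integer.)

3

Digits gained ≈ log₁₀(r_5/r_6) = log₁₀(0.000213/1.36e-7) = log₁₀(1566.18) ≈ 3.195.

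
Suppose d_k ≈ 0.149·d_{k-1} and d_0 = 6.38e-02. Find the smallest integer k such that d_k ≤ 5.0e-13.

14

After k steps, d_k ≈ 6.38e-02·0.149^k.
Need 0.149^k ≤ 5.0e-13/6.38e-02 = 7.83699e-12.
k ≥ ln(7.83699e-12)/ln(0.149) = -25.5722/-1.90381 = 13.432.
Smallest integer k = 14.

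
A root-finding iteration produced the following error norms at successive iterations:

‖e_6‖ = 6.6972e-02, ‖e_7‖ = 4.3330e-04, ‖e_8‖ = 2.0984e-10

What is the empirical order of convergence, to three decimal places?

2.885

p ≈ ln(‖e_8‖/‖e_7‖) / ln(‖e_7‖/‖e_6‖)
  = ln(2.0984e-10/4.3330e-04) / ln(4.3330e-04/6.6972e-02)
  = ln(4.84283e-07) / ln(0.00646987)
  = -14.540596 / -5.040599 ≈ 2.884696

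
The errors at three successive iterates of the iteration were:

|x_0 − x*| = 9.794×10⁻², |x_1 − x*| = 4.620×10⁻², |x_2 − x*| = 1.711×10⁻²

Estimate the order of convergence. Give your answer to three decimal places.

1.322

p ≈ ln(|x_2 − x*|/|x_1 − x*|) / ln(|x_1 − x*|/|x_0 − x*|)
  = ln(1.711×10⁻²/4.620×10⁻²) / ln(4.620×10⁻²/9.794×10⁻²)
  = ln(0.370346) / ln(0.471717)
  = -0.993318 / -0.751376 ≈ 1.321999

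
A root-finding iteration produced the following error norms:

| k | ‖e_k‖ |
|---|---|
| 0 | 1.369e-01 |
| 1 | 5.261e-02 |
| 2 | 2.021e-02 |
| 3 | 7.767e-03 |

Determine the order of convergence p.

1

Consecutive ratios: ‖e_3‖/‖e_2‖ = 7.767e-03/2.021e-02 = 0.384315, ‖e_2‖/‖e_1‖ = 2.021e-02/5.261e-02 = 0.384148.
p ≈ ln(0.384315)/ln(0.384148) = -0.9563/-0.9567 ≈ 1.00.
So the convergence is linear (order 1).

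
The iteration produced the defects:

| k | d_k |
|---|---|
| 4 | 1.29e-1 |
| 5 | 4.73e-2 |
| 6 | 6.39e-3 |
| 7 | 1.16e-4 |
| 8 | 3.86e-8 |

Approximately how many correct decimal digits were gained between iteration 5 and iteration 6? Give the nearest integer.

1

Digits gained ≈ log₁₀(d_5/d_6) = log₁₀(4.73e-2/6.39e-3) = log₁₀(7.40219) ≈ 0.869.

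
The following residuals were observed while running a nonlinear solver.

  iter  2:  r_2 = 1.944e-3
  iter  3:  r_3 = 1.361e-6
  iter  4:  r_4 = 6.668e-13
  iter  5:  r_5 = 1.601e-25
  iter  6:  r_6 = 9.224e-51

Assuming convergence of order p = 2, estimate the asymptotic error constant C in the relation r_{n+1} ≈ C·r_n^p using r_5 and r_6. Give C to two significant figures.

0.36

C ≈ r_6 / r_5^2
  = 9.224e-51 / (1.601e-25)^2
  = 9.224e-51 / 2.5632e-50 ≈ 0.35986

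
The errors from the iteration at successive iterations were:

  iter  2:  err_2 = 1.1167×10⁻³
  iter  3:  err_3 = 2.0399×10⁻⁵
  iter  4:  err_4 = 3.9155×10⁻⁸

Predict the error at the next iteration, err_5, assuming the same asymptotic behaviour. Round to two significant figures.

First estimate the order: p ≈ ln(err_4/err_3) / ln(err_3/err_2) = ln(3.9155×10⁻⁸/2.0399×10⁻⁵)/ln(2.0399×10⁻⁵/1.1167×10⁻³) = ln(0.00191946)/ln(0.0182672) ≈ 1.5629.
Then err_5 ≈ err_4·(err_4/err_3)^p = 3.9155×10⁻⁸·(0.00191946)^1.5629 = 3.9155×10⁻⁸·5.67389e-05 ≈ 2.222e-12.

2.2e-12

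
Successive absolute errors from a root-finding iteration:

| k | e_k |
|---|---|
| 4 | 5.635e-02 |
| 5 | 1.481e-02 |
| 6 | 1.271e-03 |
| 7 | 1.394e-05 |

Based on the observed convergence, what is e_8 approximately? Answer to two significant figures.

First estimate the order: p ≈ ln(e_7/e_6) / ln(e_6/e_5) = ln(1.394e-05/1.271e-03)/ln(1.271e-03/1.481e-02) = ln(0.0109677)/ln(0.0858204) ≈ 1.8378.
Then e_8 ≈ e_7·(e_7/e_6)^p = 1.394e-05·(0.0109677)^1.8378 = 1.394e-05·0.000250106 ≈ 3.486e-09.

3.5e-9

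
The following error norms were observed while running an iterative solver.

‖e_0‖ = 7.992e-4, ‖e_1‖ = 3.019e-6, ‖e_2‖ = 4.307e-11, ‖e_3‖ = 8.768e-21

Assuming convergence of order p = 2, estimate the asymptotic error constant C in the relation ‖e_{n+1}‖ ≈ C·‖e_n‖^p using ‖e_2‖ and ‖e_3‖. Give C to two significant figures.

4.7

C ≈ ‖e_3‖ / ‖e_2‖^2
  = 8.768e-21 / (4.307e-11)^2
  = 8.768e-21 / 1.85502e-21 ≈ 4.7266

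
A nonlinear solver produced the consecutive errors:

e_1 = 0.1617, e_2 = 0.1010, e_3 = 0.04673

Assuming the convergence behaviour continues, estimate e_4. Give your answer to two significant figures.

First estimate the order: p ≈ ln(e_3/e_2) / ln(e_2/e_1) = ln(0.04673/0.1010)/ln(0.1010/0.1617) = ln(0.462673)/ln(0.624613) ≈ 1.6377.
Then e_4 ≈ e_3·(e_3/e_2)^p = 0.04673·(0.462673)^1.6377 = 0.04673·0.283022 ≈ 0.01323.

1.3e-2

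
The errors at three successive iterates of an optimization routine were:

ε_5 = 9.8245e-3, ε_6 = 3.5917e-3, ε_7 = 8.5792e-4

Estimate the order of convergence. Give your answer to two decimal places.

p ≈ ln(ε_7/ε_6) / ln(ε_6/ε_5)
  = ln(8.5792e-4/3.5917e-3) / ln(3.5917e-3/9.8245e-3)
  = ln(0.238862) / ln(0.365586)
  = -1.43187 / -1.00625 ≈ 1.42298

1.42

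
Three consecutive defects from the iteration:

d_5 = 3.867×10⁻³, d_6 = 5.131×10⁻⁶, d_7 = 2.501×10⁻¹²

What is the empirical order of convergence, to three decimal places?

2.194

p ≈ ln(d_7/d_6) / ln(d_6/d_5)
  = ln(2.501×10⁻¹²/5.131×10⁻⁶) / ln(5.131×10⁻⁶/3.867×10⁻³)
  = ln(4.87429e-07) / ln(0.00132687)
  = -14.534121 / -6.624932 ≈ 2.193852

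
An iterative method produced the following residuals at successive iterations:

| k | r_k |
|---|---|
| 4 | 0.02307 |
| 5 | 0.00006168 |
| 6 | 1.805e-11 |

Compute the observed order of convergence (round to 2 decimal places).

2.54

p ≈ ln(r_6/r_5) / ln(r_5/r_4)
  = ln(1.805e-11/0.00006168) / ln(0.00006168/0.02307)
  = ln(2.92639e-07) / ln(0.0026736)
  = -15.04433 / -5.92433 ≈ 2.53941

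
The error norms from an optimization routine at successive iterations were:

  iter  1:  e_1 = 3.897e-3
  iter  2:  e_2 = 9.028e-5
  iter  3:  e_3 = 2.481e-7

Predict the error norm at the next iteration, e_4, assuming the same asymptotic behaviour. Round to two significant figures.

2.4e-11

First estimate the order: p ≈ ln(e_3/e_2) / ln(e_2/e_1) = ln(2.481e-7/9.028e-5)/ln(9.028e-5/3.897e-3) = ln(0.00274812)/ln(0.0231665) ≈ 1.5662.
Then e_4 ≈ e_3·(e_3/e_2)^p = 2.481e-7·(0.00274812)^1.5662 = 2.481e-7·9.75029e-05 ≈ 2.419e-11.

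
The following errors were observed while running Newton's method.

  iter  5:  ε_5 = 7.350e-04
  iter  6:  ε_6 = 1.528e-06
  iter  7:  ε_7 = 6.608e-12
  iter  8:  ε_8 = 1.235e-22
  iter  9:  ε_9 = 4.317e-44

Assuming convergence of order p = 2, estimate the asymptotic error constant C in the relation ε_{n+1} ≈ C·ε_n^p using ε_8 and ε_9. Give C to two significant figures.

2.8

C ≈ ε_9 / ε_8^2
  = 4.317e-44 / (1.235e-22)^2
  = 4.317e-44 / 1.52523e-44 ≈ 2.8304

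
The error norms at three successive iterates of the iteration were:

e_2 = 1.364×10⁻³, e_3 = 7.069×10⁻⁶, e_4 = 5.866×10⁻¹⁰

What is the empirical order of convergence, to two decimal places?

1.79

p ≈ ln(e_4/e_3) / ln(e_3/e_2)
  = ln(5.866×10⁻¹⁰/7.069×10⁻⁶) / ln(7.069×10⁻⁶/1.364×10⁻³)
  = ln(8.2982e-05) / ln(0.00518255)
  = -9.39689 / -5.26246 ≈ 1.78565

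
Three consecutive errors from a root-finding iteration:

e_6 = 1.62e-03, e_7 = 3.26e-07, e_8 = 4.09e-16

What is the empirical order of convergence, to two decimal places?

2.41

p ≈ ln(e_8/e_7) / ln(e_7/e_6)
  = ln(4.09e-16/3.26e-07) / ln(3.26e-07/1.62e-03)
  = ln(1.2546e-09) / ln(0.000201235)
  = -20.49645 / -8.51104 ≈ 2.40822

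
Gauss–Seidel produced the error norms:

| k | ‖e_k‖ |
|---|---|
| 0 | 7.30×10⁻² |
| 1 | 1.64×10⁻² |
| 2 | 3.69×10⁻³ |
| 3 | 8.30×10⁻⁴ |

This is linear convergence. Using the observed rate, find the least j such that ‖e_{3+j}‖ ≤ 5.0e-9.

9

Rate ρ ≈ ‖e_3‖/‖e_2‖ = 8.30×10⁻⁴/3.69×10⁻³ = 0.2249.
After j more steps, ‖e_{3+j}‖ ≈ 8.30×10⁻⁴·ρ^j; need ρ^j ≤ 5.0e-9/8.30×10⁻⁴ = 6.0241e-06.
j ≥ ln(6.0241e-06)/ln(0.2249) = -12.0197/-1.49210 = 8.056.
So 9 more iterations are needed.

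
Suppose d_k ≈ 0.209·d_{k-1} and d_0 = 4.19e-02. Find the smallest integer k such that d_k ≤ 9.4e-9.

10

After k steps, d_k ≈ 4.19e-02·0.209^k.
Need 0.209^k ≤ 9.4e-9/4.19e-02 = 2.24344e-07.
k ≥ ln(2.24344e-07)/ln(0.209) = -15.3101/-1.56542 = 9.780.
Smallest integer k = 10.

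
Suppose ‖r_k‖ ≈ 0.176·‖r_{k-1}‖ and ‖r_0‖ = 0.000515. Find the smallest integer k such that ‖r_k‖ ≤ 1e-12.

After k steps, ‖r_k‖ ≈ 0.000515·0.176^k.
Need 0.176^k ≤ 1e-12/0.000515 = 1.94175e-09.
k ≥ ln(1.94175e-09)/ln(0.176) = -20.0597/-1.73727 = 11.547.
Smallest integer k = 12.

12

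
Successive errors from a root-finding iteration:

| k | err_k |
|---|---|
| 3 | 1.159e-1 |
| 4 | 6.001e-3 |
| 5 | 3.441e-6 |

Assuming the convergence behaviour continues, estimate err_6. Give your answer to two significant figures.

2.3e-14

First estimate the order: p ≈ ln(err_5/err_4) / ln(err_4/err_3) = ln(3.441e-6/6.001e-3)/ln(6.001e-3/1.159e-1) = ln(0.000573404)/ln(0.0517774) ≈ 2.5209.
Then err_6 ≈ err_5·(err_5/err_4)^p = 3.441e-6·(0.000573404)^2.5209 = 3.441e-6·6.73602e-09 ≈ 2.318e-14.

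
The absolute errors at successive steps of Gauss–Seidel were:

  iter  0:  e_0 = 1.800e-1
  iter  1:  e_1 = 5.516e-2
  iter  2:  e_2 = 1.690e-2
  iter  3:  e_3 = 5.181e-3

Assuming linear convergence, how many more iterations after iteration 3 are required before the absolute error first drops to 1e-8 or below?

Rate ρ ≈ e_3/e_2 = 5.181e-3/1.690e-2 = 0.3066.
After j more steps, e_{3+j} ≈ 5.181e-3·ρ^j; need ρ^j ≤ 1e-8/5.181e-3 = 1.93013e-06.
j ≥ ln(1.93013e-06)/ln(0.3066) = -13.1579/-1.18221 = 11.130.
So 12 more iterations are needed.

12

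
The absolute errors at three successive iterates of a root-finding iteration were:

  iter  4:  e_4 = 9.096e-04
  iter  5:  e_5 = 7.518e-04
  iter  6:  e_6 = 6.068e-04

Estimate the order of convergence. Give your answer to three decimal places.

1.125

p ≈ ln(e_6/e_5) / ln(e_5/e_4)
  = ln(6.068e-04/7.518e-04) / ln(7.518e-04/9.096e-04)
  = ln(0.80713) / ln(0.826517)
  = -0.214271 / -0.190535 ≈ 1.124576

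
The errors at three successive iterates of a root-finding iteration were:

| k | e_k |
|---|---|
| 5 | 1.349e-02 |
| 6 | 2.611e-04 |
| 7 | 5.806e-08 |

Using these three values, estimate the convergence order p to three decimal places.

2.132

p ≈ ln(e_7/e_6) / ln(e_6/e_5)
  = ln(5.806e-08/2.611e-04) / ln(2.611e-04/1.349e-02)
  = ln(0.000222367) / ln(0.0193551)
  = -8.411181 / -3.944799 ≈ 2.132220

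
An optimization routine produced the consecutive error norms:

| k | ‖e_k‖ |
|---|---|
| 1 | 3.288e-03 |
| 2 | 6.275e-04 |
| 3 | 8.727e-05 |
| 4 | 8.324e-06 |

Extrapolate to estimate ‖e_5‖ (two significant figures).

First estimate the order: p ≈ ln(‖e_4‖/‖e_3‖) / ln(‖e_3‖/‖e_2‖) = ln(8.324e-06/8.727e-05)/ln(8.727e-05/6.275e-04) = ln(0.0953821)/ln(0.139076) ≈ 1.1912.
Then ‖e_5‖ ≈ ‖e_4‖·(‖e_4‖/‖e_3‖)^p = 8.324e-06·(0.0953821)^1.1912 = 8.324e-06·0.0608613 ≈ 5.066e-07.

5.1e-7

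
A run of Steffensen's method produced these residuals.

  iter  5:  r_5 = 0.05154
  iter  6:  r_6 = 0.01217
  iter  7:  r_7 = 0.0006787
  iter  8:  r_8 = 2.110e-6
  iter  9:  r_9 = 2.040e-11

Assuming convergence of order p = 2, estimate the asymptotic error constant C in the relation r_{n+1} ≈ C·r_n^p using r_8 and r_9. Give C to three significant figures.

C ≈ r_9 / r_8^2
  = 2.040e-11 / (2.110e-6)^2
  = 2.040e-11 / 4.4521e-12 ≈ 4.5821

4.58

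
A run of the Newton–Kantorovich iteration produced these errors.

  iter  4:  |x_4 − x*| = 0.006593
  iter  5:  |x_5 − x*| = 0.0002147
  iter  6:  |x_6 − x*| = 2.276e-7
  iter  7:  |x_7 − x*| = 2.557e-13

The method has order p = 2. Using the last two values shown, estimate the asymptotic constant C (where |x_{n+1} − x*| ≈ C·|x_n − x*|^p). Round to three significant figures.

C ≈ |x_7 − x*| / |x_6 − x*|^2
  = 2.557e-13 / (2.276e-7)^2
  = 2.557e-13 / 5.18018e-14 ≈ 4.9361

4.94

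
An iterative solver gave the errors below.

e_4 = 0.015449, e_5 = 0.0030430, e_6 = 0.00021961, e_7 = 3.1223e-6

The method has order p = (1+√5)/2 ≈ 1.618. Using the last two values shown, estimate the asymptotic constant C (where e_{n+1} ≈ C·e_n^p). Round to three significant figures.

2.59

C ≈ e_7 / e_6^1.618
  = 3.1223e-6 / (0.00021961)^1.618
  = 3.1223e-6 / 1.20446e-06 ≈ 2.5923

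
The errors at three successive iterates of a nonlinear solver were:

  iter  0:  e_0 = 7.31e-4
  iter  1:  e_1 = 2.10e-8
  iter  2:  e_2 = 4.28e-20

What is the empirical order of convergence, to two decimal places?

p ≈ ln(e_2/e_1) / ln(e_1/e_0)
  = ln(4.28e-20/2.10e-8) / ln(2.10e-8/7.31e-4)
  = ln(2.0381e-12) / ln(2.87278e-05)
  = -26.91900 / -10.45765 ≈ 2.57410

2.57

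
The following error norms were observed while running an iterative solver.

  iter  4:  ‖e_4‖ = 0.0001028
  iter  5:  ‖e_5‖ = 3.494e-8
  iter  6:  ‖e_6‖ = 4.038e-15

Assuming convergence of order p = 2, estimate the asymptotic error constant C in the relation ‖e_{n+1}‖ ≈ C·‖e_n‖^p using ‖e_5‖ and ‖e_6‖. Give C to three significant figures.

C ≈ ‖e_6‖ / ‖e_5‖^2
  = 4.038e-15 / (3.494e-8)^2
  = 4.038e-15 / 1.2208e-15 ≈ 3.3077

3.31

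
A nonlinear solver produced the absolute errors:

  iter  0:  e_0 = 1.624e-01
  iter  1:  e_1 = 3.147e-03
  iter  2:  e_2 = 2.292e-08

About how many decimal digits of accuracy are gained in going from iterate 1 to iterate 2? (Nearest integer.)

5

Digits gained ≈ log₁₀(e_1/e_2) = log₁₀(3.147e-03/2.292e-08) = log₁₀(137304) ≈ 5.138.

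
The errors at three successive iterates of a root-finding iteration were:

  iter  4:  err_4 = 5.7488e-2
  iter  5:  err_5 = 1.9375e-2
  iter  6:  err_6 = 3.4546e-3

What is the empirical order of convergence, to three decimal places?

1.585

p ≈ ln(err_6/err_5) / ln(err_5/err_4)
  = ln(3.4546e-3/1.9375e-2) / ln(1.9375e-2/5.7488e-2)
  = ln(0.178302) / ln(0.337027)
  = -1.724277 / -1.087592 ≈ 1.585408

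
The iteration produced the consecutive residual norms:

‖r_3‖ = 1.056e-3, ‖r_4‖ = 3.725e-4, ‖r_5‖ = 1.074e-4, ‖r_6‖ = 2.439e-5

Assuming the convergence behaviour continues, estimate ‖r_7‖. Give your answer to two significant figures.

First estimate the order: p ≈ ln(‖r_6‖/‖r_5‖) / ln(‖r_5‖/‖r_4‖) = ln(2.439e-5/1.074e-4)/ln(1.074e-4/3.725e-4) = ln(0.227095)/ln(0.288322) ≈ 1.1919.
Then ‖r_7‖ ≈ ‖r_6‖·(‖r_6‖/‖r_5‖)^p = 2.439e-5·(0.227095)^1.1919 = 2.439e-5·0.170869 ≈ 4.167e-06.

4.2e-6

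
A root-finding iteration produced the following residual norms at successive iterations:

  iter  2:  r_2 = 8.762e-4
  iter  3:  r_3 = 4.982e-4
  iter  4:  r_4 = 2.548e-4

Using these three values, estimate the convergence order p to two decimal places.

1.19

p ≈ ln(r_4/r_3) / ln(r_3/r_2)
  = ln(2.548e-4/4.982e-4) / ln(4.982e-4/8.762e-4)
  = ln(0.511441) / ln(0.568592)
  = -0.67052 / -0.56459 ≈ 1.18762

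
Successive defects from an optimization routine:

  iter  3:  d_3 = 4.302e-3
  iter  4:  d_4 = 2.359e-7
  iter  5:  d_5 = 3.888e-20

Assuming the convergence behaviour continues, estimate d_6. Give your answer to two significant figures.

First estimate the order: p ≈ ln(d_5/d_4) / ln(d_4/d_3) = ln(3.888e-20/2.359e-7)/ln(2.359e-7/4.302e-3) = ln(1.64816e-13)/ln(5.4835e-05) ≈ 3.0000.
Then d_6 ≈ d_5·(d_5/d_4)^p = 3.888e-20·(1.64816e-13)^3.0000 = 3.888e-20·4.47711e-39 ≈ 1.741e-58.

1.7e-58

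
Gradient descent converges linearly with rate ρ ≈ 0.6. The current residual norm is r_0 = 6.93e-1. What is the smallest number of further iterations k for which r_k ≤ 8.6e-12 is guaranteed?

After k steps, r_k ≈ 6.93e-1·0.6^k.
Need 0.6^k ≤ 8.6e-12/6.93e-1 = 1.24098e-11.
k ≥ ln(1.24098e-11)/ln(0.6) = -25.1125/-0.51083 = 49.160.
Smallest integer k = 50.

50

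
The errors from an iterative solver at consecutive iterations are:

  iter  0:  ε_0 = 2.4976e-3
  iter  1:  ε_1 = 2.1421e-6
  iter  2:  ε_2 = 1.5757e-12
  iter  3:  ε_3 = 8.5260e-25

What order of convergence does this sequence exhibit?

Consecutive ratios: ε_3/ε_2 = 8.5260e-25/1.5757e-12 = 5.41093e-13, ε_2/ε_1 = 1.5757e-12/2.1421e-6 = 7.35587e-07.
p ≈ ln(5.41093e-13)/ln(7.35587e-07) = -28.2452/-14.1226 ≈ 2.00.
So the convergence is quadratic (order 2).

2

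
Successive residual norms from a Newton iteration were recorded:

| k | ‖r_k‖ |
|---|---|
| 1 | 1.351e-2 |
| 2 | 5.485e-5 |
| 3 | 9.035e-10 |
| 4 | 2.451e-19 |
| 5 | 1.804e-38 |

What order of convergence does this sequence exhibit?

Consecutive ratios: ‖r_5‖/‖r_4‖ = 1.804e-38/2.451e-19 = 7.36026e-20, ‖r_4‖/‖r_3‖ = 2.451e-19/9.035e-10 = 2.71278e-10.
p ≈ ln(7.36026e-20)/ln(2.71278e-10) = -44.0556/-22.0279 ≈ 2.00.
So the convergence is quadratic (order 2).

2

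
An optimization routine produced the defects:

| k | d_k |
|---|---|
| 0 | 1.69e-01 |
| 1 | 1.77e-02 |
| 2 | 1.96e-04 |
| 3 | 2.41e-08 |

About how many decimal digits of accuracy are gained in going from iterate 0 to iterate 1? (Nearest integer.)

Digits gained ≈ log₁₀(d_0/d_1) = log₁₀(1.69e-01/1.77e-02) = log₁₀(9.54802) ≈ 0.980.

1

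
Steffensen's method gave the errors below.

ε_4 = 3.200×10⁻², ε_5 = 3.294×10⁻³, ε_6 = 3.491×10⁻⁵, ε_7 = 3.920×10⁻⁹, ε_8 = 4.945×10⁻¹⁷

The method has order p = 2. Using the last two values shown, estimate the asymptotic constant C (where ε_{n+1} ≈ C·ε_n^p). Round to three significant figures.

C ≈ ε_8 / ε_7^2
  = 4.945×10⁻¹⁷ / (3.920×10⁻⁹)^2
  = 4.945×10⁻¹⁷ / 1.53664e-17 ≈ 3.2181

3.22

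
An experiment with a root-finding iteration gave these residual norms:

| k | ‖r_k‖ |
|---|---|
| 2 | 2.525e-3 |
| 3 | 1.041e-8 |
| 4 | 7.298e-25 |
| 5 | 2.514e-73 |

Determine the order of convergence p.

Consecutive ratios: ‖r_5‖/‖r_4‖ = 2.514e-73/7.298e-25 = 3.44478e-49, ‖r_4‖/‖r_3‖ = 7.298e-25/1.041e-8 = 7.01057e-17.
p ≈ ln(3.44478e-49)/ln(7.01057e-17) = -111.5898/-37.1965 ≈ 3.00.
So the convergence is cubic (order 3).

3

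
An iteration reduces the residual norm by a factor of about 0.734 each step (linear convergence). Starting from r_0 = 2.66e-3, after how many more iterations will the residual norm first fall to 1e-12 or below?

71

After k steps, r_k ≈ 2.66e-3·0.734^k.
Need 0.734^k ≤ 1e-12/2.66e-3 = 3.7594e-10.
k ≥ ln(3.7594e-10)/ln(0.734) = -21.7016/-0.30925 = 70.175.
Smallest integer k = 71.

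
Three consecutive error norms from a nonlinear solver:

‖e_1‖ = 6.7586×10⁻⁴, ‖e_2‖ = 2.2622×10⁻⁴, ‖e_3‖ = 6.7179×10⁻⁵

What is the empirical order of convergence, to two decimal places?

p ≈ ln(‖e_3‖/‖e_2‖) / ln(‖e_2‖/‖e_1‖)
  = ln(6.7179×10⁻⁵/2.2622×10⁻⁴) / ln(2.2622×10⁻⁴/6.7586×10⁻⁴)
  = ln(0.296963) / ln(0.334714)
  = -1.21415 / -1.09448 ≈ 1.10934

1.11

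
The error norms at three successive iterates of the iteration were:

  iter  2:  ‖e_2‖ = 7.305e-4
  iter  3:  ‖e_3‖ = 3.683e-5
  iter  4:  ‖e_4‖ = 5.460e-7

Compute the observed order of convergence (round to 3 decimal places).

p ≈ ln(‖e_4‖/‖e_3‖) / ln(‖e_3‖/‖e_2‖)
  = ln(5.460e-7/3.683e-5) / ln(3.683e-5/7.305e-4)
  = ln(0.0148249) / ln(0.0504175)
  = -4.211447 / -2.987417 ≈ 1.409729

1.410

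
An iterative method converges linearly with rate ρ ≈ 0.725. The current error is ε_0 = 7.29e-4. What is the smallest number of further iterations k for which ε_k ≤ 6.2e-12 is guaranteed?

58

After k steps, ε_k ≈ 7.29e-4·0.725^k.
Need 0.725^k ≤ 6.2e-12/7.29e-4 = 8.5048e-09.
k ≥ ln(8.5048e-09)/ln(0.725) = -18.5826/-0.32158 = 57.785.
Smallest integer k = 58.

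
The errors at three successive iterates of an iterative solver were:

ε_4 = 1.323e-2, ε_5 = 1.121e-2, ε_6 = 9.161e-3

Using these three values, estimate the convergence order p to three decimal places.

1.218

p ≈ ln(ε_6/ε_5) / ln(ε_5/ε_4)
  = ln(9.161e-3/1.121e-2) / ln(1.121e-2/1.323e-2)
  = ln(0.817217) / ln(0.847317)
  = -0.201851 / -0.165680 ≈ 1.218318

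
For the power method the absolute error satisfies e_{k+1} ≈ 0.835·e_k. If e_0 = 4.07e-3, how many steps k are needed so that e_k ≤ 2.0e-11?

107

After k steps, e_k ≈ 4.07e-3·0.835^k.
Need 0.835^k ≤ 2.0e-11/4.07e-3 = 4.914e-09.
k ≥ ln(4.914e-09)/ln(0.835) = -19.1312/-0.18032 = 106.096.
Smallest integer k = 107.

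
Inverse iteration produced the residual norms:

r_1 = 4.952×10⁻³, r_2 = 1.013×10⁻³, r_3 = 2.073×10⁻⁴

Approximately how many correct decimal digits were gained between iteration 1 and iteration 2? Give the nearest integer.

Digits gained ≈ log₁₀(r_1/r_2) = log₁₀(4.952×10⁻³/1.013×10⁻³) = log₁₀(4.88845) ≈ 0.689.

1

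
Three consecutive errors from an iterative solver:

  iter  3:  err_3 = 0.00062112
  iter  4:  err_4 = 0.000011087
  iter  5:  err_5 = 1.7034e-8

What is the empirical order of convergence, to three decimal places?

p ≈ ln(err_5/err_4) / ln(err_4/err_3)
  = ln(1.7034e-8/0.000011087) / ln(0.000011087/0.00062112)
  = ln(0.00153639) / ln(0.01785)
  = -6.478320 / -4.025752 ≈ 1.609220

1.609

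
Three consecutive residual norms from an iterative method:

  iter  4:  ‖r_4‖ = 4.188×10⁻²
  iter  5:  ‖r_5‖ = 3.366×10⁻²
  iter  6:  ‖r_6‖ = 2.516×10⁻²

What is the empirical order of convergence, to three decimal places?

p ≈ ln(‖r_6‖/‖r_5‖) / ln(‖r_5‖/‖r_4‖)
  = ln(2.516×10⁻²/3.366×10⁻²) / ln(3.366×10⁻²/4.188×10⁻²)
  = ln(0.747475) / ln(0.803725)
  = -0.291054 / -0.218498 ≈ 1.332067

1.332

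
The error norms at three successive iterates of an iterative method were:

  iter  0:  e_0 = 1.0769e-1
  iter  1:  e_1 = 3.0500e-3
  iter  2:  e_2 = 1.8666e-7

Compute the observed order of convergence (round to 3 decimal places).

p ≈ ln(e_2/e_1) / ln(e_1/e_0)
  = ln(1.8666e-7/3.0500e-3) / ln(3.0500e-3/1.0769e-1)
  = ln(6.12e-05) / ln(0.028322)
  = -9.701363 / -3.564116 ≈ 2.721955

2.722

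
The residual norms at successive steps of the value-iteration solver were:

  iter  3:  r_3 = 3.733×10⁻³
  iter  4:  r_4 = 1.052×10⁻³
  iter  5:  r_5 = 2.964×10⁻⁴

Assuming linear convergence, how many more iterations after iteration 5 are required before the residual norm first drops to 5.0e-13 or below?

Rate ρ ≈ r_5/r_4 = 2.964×10⁻⁴/1.052×10⁻³ = 0.2817.
After j more steps, r_{5+j} ≈ 2.964×10⁻⁴·ρ^j; need ρ^j ≤ 5.0e-13/2.964×10⁻⁴ = 1.68691e-09.
j ≥ ln(1.68691e-09)/ln(0.2817) = -20.2004/-1.26691 = 15.945.
So 16 more iterations are needed.

16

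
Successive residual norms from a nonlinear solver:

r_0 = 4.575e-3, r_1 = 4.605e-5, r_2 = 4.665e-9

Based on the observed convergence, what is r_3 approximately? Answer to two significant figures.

First estimate the order: p ≈ ln(r_2/r_1) / ln(r_1/r_0) = ln(4.665e-9/4.605e-5)/ln(4.605e-5/4.575e-3) = ln(0.000101303)/ln(0.0100656) ≈ 2.0000.
Then r_3 ≈ r_2·(r_2/r_1)^p = 4.665e-9·(0.000101303)^2.0000 = 4.665e-9·1.02623e-08 ≈ 4.787e-17.

4.8e-17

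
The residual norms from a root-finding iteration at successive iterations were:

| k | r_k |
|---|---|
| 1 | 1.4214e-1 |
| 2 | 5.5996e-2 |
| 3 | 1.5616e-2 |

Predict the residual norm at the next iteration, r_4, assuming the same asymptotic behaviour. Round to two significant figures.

2.7e-3

First estimate the order: p ≈ ln(r_3/r_2) / ln(r_2/r_1) = ln(1.5616e-2/5.5996e-2)/ln(5.5996e-2/1.4214e-1) = ln(0.278877)/ln(0.39395) ≈ 1.3708.
Then r_4 ≈ r_3·(r_3/r_2)^p = 1.5616e-2·(0.278877)^1.3708 = 1.5616e-2·0.173689 ≈ 0.002712.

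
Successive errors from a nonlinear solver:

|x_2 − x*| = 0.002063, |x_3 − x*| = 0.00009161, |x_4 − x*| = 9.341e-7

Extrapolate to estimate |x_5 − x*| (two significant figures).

First estimate the order: p ≈ ln(|x_4 − x*|/|x_3 − x*|) / ln(|x_3 − x*|/|x_2 − x*|) = ln(9.341e-7/0.00009161)/ln(0.00009161/0.002063) = ln(0.0101965)/ln(0.0444062) ≈ 1.4724.
Then |x_5 − x*| ≈ |x_4 − x*|·(|x_4 − x*|/|x_3 − x*|)^p = 9.341e-7·(0.0101965)^1.4724 = 9.341e-7·0.00116854 ≈ 1.092e-09.

1.1e-9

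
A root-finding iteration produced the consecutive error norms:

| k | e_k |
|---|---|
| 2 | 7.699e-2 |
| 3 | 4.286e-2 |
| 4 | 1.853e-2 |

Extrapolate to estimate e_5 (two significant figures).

First estimate the order: p ≈ ln(e_4/e_3) / ln(e_3/e_2) = ln(1.853e-2/4.286e-2)/ln(4.286e-2/7.699e-2) = ln(0.432338)/ln(0.556696) ≈ 1.4316.
Then e_5 ≈ e_4·(e_4/e_3)^p = 1.853e-2·(0.432338)^1.4316 = 1.853e-2·0.301054 ≈ 0.005579.

5.6e-3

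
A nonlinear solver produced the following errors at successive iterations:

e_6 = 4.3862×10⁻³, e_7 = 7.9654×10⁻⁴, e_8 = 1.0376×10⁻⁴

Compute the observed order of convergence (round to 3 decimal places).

1.195

p ≈ ln(e_8/e_7) / ln(e_7/e_6)
  = ln(1.0376×10⁻⁴/7.9654×10⁻⁴) / ln(7.9654×10⁻⁴/4.3862×10⁻³)
  = ln(0.130263) / ln(0.181601)
  = -2.038200 / -1.705943 ≈ 1.194764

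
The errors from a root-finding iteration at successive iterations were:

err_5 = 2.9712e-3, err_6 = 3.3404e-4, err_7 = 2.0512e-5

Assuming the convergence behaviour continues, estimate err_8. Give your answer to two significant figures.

5.8e-7

First estimate the order: p ≈ ln(err_7/err_6) / ln(err_6/err_5) = ln(2.0512e-5/3.3404e-4)/ln(3.3404e-4/2.9712e-3) = ln(0.0614058)/ln(0.112426) ≈ 1.2767.
Then err_8 ≈ err_7·(err_7/err_6)^p = 2.0512e-5·(0.0614058)^1.2767 = 2.0512e-5·0.0283731 ≈ 5.82e-07.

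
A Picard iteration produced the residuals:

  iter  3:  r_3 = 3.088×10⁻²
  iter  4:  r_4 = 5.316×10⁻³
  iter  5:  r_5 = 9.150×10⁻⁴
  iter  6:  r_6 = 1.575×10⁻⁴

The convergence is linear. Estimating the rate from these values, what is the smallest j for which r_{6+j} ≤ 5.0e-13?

Rate ρ ≈ r_6/r_5 = 1.575×10⁻⁴/9.150×10⁻⁴ = 0.1721.
After j more steps, r_{6+j} ≈ 1.575×10⁻⁴·ρ^j; need ρ^j ≤ 5.0e-13/1.575×10⁻⁴ = 3.1746e-09.
j ≥ ln(3.1746e-09)/ln(0.1721) = -19.5681/-1.75968 = 11.120.
So 12 more iterations are needed.

12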